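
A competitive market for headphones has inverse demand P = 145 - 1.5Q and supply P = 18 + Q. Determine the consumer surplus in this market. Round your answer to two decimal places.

1935.48

Setting demand equal to supply, 127 = 2.5Q, so Q* = 50.8 and P* = 68.8.
Consumer surplus is the triangle under demand above P*: (1/2)(50.8)(145 - 68.8) = (1/2)(50.8)(76.2) = 1935.48.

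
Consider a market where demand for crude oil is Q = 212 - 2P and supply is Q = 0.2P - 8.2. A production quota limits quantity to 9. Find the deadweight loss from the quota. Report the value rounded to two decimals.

21.84

Rewriting demand in inverse form: P = 106 - 0.5Q.
Rewriting supply in inverse form: P = 41 + 5Q.
Without the quota, 106 - 0.5Q = 41 + 5Q gives Q* = 11.8182.
At Q = 9 the demand price is 106 - 0.5(9) = 101.5 and the supply price is 41 + 5(9) = 86.
Deadweight loss is the triangle between the curves from 9 to 11.8182: (1/2)(101.5 - 86)(11.8182 - 9) = 21.8409.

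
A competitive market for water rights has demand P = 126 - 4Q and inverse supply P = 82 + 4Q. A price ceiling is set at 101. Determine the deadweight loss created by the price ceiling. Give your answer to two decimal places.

Free-market equilibrium: 126 - 4Q = 82 + 4Q gives Q* = 5.5, P* = 104.
At the ceiling price 101, quantity supplied is (101 - 82)/4 = 4.75; supply is the short side, so Q = 4.75 trades at P = 101.
The lost-trades triangle has base Q* - 4.75 = 0.75 and height equal to the gap between the curves at Q = 4.75, which is 107 - 101 = 6. DWL = (1/2)(0.75)(6) = 2.25.

2.25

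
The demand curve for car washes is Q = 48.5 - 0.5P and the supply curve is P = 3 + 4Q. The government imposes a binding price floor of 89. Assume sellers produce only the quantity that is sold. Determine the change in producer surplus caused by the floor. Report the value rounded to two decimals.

-178.89

Rewriting demand in inverse form: P = 97 - 2Q.
Free-market equilibrium: 97 - 2Q = 3 + 4Q gives Q* = 15.6667, P* = 65.6667.
At P = 89, buyers demand (97 - 89)/2 = 4 while sellers would supply more, so the quantity traded is 4 at price 89.
PS goes from (1/2)(15.6667)(62.6667) = 490.8889 to 312 (computed as (89 - 3)(4) - (1/2)(4)(4)^2), a change of -178.8889.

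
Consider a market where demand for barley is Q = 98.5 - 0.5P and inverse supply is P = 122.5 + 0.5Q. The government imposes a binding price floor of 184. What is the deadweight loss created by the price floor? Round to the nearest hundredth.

Rewriting demand in inverse form: P = 197 - 2Q.
Without the control, 197 - 2Q = 122.5 + 0.5Q so Q* = 29.8 and P* = 137.4.
At P = 184, buyers demand (197 - 184)/2 = 6.5 while sellers would supply more, so the quantity traded is 6.5 at price 184.
The lost-trades triangle has base Q* - 6.5 = 23.3 and height equal to the gap between the curves at Q = 6.5, which is 184 - 125.75 = 58.25. DWL = (1/2)(23.3)(58.25) = 678.6125.

678.61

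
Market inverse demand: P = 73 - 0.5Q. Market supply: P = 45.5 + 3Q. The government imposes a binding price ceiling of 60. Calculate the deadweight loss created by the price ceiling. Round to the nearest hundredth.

Free-market equilibrium: 73 - 0.5Q = 45.5 + 3Q gives Q* = 7.8571, P* = 69.0714.
At P = 60, sellers supply (60 - 45.5)/3 = 4.8333 while buyers want more, so the quantity traded is 4.8333 at price 60.
At Q = 4.8333 the demand price is 70.5833 and the supply price is 60. Deadweight loss is the triangle between the curves from 4.8333 to 7.8571: (1/2)(70.5833 - 60)(7.8571 - 4.8333) = 16.001.

16.00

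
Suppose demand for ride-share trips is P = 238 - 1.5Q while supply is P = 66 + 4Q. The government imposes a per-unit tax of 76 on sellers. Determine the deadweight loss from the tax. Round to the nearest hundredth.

Pre-tax equilibrium: 238 - 1.5Q = 66 + 4Q gives Q* = 31.2727, P* = 191.0909.
With the tax, sellers need 76 more per unit: 238 - 1.5Q = 66 + 4Q + 76, so Q_t = 17.4545. Buyers pay P_b = 211.8182; sellers receive P_s = P_b - 76 = 135.8182.
Deadweight loss is the triangle between the curves from Q_t to Q*: (1/2)(31.2727 - 17.4545)(76) = 525.0909.

525.09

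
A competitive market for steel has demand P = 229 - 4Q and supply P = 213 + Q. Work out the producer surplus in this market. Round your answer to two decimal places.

5.12

Set 229 - 4Q = 213 + Q, which gives 16 = 5Q, so Q* = 3.2 and P* = 229 - 4(3.2) = 216.2.
Producer surplus is the triangle above supply below P*: (1/2)(3.2)(216.2 - 213) = (1/2)(3.2)(3.2) = 5.12.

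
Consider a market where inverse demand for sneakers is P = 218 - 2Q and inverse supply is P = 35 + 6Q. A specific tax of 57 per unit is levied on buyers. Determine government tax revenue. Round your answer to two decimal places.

897.75

Without the tax, 218 - 2Q = 35 + 6Q so Q* = 22.875 and P* = 172.25.
With the tax, buyers' net willingness to pay falls by 57: (218 - 57) - 2Q = 35 + 6Q, so Q_t = 15.75. Buyers pay P_b = 186.5; sellers receive P_s = P_b - 57 = 129.5.
Tax revenue = t x Q_t = 57 x 15.75 = 897.75.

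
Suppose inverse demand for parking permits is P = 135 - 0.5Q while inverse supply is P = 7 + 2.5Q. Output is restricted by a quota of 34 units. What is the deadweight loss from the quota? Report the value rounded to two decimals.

Unrestricted equilibrium: Q* = (135 - 7)/(0.5 + 2.5) = 42.6667.
At Q = 34 the demand price is 135 - 0.5(34) = 118 and the supply price is 7 + 2.5(34) = 92.
DWL = (1/2)(gap between curves at 34) x (Q* - 34) = (1/2)(26)(8.6667) = 112.6667.

112.67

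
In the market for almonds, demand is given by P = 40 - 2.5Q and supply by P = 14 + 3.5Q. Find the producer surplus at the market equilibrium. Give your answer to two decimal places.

Setting demand equal to supply, 26 = 6Q, so Q* = 4.3333 and P* = 29.1667.
PS is the area between P* and the supply curve from 0 to Q*: (1/2)(4.3333)(15.1667) = 32.8611.

32.86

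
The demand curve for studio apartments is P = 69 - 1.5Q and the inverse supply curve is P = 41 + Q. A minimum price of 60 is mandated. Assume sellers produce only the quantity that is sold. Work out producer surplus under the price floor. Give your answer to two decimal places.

96.00

Without the control, 69 - 1.5Q = 41 + Q so Q* = 11.2 and P* = 52.2.
At the floor price 60, quantity demanded is (69 - 60)/1.5 = 6; demand is the short side, so Q = 6 trades at P = 60.
The supply price at Q = 6 is 47. PS is the trapezoid between 60 and supply over [0, 6]: (1/2)[(60 - 41) + (60 - 47)](6) = 96.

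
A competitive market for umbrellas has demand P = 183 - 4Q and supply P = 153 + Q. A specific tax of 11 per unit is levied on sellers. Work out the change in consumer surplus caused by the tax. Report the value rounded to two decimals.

-43.12

Pre-tax equilibrium: 183 - 4Q = 153 + Q gives Q* = 6, P* = 159.
With the tax, sellers need 11 more per unit: 183 - 4Q = 153 + Q + 11, so Q_t = 3.8. Buyers pay P_b = 167.8; sellers receive P_s = P_b - 11 = 156.8.
CS falls from (1/2)(6)(24) = 72 to (1/2)(3.8)(15.2) = 28.88, a change of -43.12.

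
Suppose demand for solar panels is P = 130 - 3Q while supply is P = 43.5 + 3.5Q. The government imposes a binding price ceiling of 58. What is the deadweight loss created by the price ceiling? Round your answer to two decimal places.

272.98

Without the control, 130 - 3Q = 43.5 + 3.5Q so Q* = 13.3077 and P* = 90.0769.
At the ceiling price 58, quantity supplied is (58 - 43.5)/3.5 = 4.1429; supply is the short side, so Q = 4.1429 trades at P = 58.
At Q = 4.1429 the demand price is 117.5714 and the supply price is 58. Deadweight loss is the triangle between the curves from 4.1429 to 13.3077: (1/2)(117.5714 - 58)(13.3077 - 4.1429) = 272.9812.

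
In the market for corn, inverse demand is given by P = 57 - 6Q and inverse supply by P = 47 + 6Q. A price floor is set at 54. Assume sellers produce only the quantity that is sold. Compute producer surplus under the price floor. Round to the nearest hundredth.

Free-market equilibrium: 57 - 6Q = 47 + 6Q gives Q* = 0.8333, P* = 52.
At the floor price 54, quantity demanded is (57 - 54)/6 = 0.5; demand is the short side, so Q = 0.5 trades at P = 54.
The supply price at Q = 0.5 is 50. PS is the trapezoid between 54 and supply over [0, 0.5]: (1/2)[(54 - 47) + (54 - 50)](0.5) = 2.75.

2.75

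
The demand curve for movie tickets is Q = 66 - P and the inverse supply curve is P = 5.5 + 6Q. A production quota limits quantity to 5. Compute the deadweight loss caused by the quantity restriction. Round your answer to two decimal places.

Rewriting demand in inverse form: P = 66 - Q.
Unrestricted equilibrium: Q* = (66 - 5.5)/(1 + 6) = 8.6429.
At Q = 5 the demand price is 66 - (5) = 61 and the supply price is 5.5 + 6(5) = 35.5.
Deadweight loss is the triangle between the curves from 5 to 8.6429: (1/2)(61 - 35.5)(8.6429 - 5) = 46.4464.

46.45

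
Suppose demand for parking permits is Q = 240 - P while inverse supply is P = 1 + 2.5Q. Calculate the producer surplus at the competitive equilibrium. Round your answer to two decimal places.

5828.67

Rewriting demand in inverse form: P = 240 - Q.
Setting demand equal to supply, 239 = 3.5Q, so Q* = 68.2857 and P* = 171.7143.
PS is the area between P* and the supply curve from 0 to Q*: (1/2)(68.2857)(170.7143) = 5828.6735.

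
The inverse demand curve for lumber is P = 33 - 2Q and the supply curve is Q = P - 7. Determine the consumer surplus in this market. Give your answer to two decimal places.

75.11

Rewriting supply in inverse form: P = 7 + Q.
Equilibrium: 33 - 2Q = 7 + Q, so Q* = 8.6667 and P* = 15.6667.
The demand choke price is 33, so CS = (1/2)(Q*)(33 - P*) = (1/2)(8.6667)(17.3333) = 75.1111.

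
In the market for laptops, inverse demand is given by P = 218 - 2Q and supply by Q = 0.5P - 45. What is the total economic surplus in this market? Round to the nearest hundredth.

Rewriting supply in inverse form: P = 90 + 2Q.
Setting demand equal to supply, 128 = 4Q, so Q* = 32 and P* = 154.
CS = (1/2)(32)(64) = 1024 and PS = (1/2)(32)(64) = 1024, so total surplus = 2048.

2048.00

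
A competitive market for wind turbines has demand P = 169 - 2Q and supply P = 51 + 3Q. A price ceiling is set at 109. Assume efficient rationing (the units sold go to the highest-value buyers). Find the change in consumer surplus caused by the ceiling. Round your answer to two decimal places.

229.26

Without the control, 169 - 2Q = 51 + 3Q so Q* = 23.6 and P* = 121.8.
At P = 109, sellers supply (109 - 51)/3 = 19.3333 while buyers want more, so the quantity traded is 19.3333 at price 109.
CS goes from (1/2)(23.6)(47.2) = 556.96 to 786.2222 (computed as (169 - 109)(19.3333) - (1/2)(2)(19.3333)^2), a change of 229.2622.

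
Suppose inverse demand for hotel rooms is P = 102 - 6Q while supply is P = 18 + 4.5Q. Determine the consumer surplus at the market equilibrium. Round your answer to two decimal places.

Set 102 - 6Q = 18 + 4.5Q, which gives 84 = 10.5Q, so Q* = 8 and P* = 102 - 6(8) = 54.
The demand choke price is 102, so CS = (1/2)(Q*)(102 - P*) = (1/2)(8)(48) = 192.

192.00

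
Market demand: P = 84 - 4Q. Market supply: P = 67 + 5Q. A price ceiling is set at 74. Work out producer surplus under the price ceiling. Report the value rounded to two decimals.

Free-market equilibrium: 84 - 4Q = 67 + 5Q gives Q* = 1.8889, P* = 76.4444.
At the ceiling price 74, quantity supplied is (74 - 67)/5 = 1.4; supply is the short side, so Q = 1.4 trades at P = 74.
PS is the triangle above supply below 74: (1/2)(1.4)(74 - 67) = 4.9.

4.90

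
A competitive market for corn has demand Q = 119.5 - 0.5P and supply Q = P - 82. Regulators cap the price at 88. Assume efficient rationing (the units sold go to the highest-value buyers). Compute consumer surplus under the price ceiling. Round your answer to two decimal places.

Rewriting demand in inverse form: P = 239 - 2Q.
Rewriting supply in inverse form: P = 82 + Q.
Without the control, 239 - 2Q = 82 + Q so Q* = 52.3333 and P* = 134.3333.
At P = 88, sellers supply (88 - 82)/1 = 6 while buyers want more, so the quantity traded is 6 at price 88.
The demand price at Q = 6 is 227. CS is the trapezoid between demand and 88 over [0, 6]: (1/2)[(239 - 88) + (227 - 88)](6) = 870.

870.00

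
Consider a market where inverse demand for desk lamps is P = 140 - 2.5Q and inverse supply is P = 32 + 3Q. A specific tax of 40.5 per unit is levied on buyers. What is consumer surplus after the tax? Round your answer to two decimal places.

Pre-tax equilibrium: 140 - 2.5Q = 32 + 3Q gives Q* = 19.6364, P* = 90.9091.
With the tax, buyers' net willingness to pay falls by 40.5: (140 - 40.5) - 2.5Q = 32 + 3Q, so Q_t = 12.2727. Buyers pay P_b = 109.3182; sellers receive P_s = P_b - 40.5 = 68.8182.
CS = (1/2)(Q_t)(140 - P_b) = (1/2)(12.2727)(30.6818) = 188.2748.

188.27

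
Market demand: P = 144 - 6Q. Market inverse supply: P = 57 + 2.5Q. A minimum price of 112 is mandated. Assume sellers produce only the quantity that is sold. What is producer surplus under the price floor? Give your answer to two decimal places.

Free-market equilibrium: 144 - 6Q = 57 + 2.5Q gives Q* = 10.2353, P* = 82.5882.
At the floor price 112, quantity demanded is (144 - 112)/6 = 5.3333; demand is the short side, so Q = 5.3333 trades at P = 112.
The supply price at Q = 5.3333 is 70.3333. PS is the trapezoid between 112 and supply over [0, 5.3333]: (1/2)[(112 - 57) + (112 - 70.3333)](5.3333) = 257.7778.

257.78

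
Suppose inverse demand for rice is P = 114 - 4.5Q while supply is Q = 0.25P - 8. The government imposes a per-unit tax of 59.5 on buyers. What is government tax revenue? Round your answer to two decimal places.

157.50

Rewriting supply in inverse form: P = 32 + 4Q.
Pre-tax equilibrium: 114 - 4.5Q = 32 + 4Q gives Q* = 9.6471, P* = 70.5882.
A tax on buyers shifts demand down by 59.5: (114 - 59.5) - 4.5Q = 32 + 4Q, so Q_t = 2.6471. Buyers pay P_b = 102.0882; sellers receive P_s = P_b - 59.5 = 42.5882.
Revenue is the tax times quantity traded: 59.5 x 2.6471 = 157.5.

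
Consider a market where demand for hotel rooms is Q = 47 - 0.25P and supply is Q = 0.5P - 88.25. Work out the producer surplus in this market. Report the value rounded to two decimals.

3.67

Rewriting demand in inverse form: P = 188 - 4Q.
Rewriting supply in inverse form: P = 176.5 + 2Q.
Set 188 - 4Q = 176.5 + 2Q, which gives 11.5 = 6Q, so Q* = 1.9167 and P* = 188 - 4(1.9167) = 180.3333.
PS is the area between P* and the supply curve from 0 to Q*: (1/2)(1.9167)(3.8333) = 3.6736.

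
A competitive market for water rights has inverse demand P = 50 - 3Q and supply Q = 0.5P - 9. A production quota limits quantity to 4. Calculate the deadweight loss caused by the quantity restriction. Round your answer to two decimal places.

14.40

Rewriting supply in inverse form: P = 18 + 2Q.
Unrestricted equilibrium: Q* = (50 - 18)/(3 + 2) = 6.4.
At Q = 4 the demand price is 50 - 3(4) = 38 and the supply price is 18 + 2(4) = 26.
Deadweight loss is the triangle between the curves from 4 to 6.4: (1/2)(38 - 26)(6.4 - 4) = 14.4.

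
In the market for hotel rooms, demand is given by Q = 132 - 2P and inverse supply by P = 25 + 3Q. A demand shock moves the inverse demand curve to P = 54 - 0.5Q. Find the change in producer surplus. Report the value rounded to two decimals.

-102.86

Rewriting demand in inverse form: P = 66 - 0.5Q.
Initial equilibrium: Q_0 = 11.7143, P_0 = 60.1429; CS_0 = (1/2)(11.7143)(5.8571) = 34.3061, PS_0 = (1/2)(11.7143)(35.1429) = 205.8367.
New equilibrium: 54 - 0.5Q = 25 + 3Q gives Q_1 = 8.2857, P_1 = 49.8571; CS_1 = 17.1633, PS_1 = 102.9796.
Change in producer surplus = 102.9796 - 205.8367 = -102.8571.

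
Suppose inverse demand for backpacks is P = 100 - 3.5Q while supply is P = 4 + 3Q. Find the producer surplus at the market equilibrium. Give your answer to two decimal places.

327.20

Setting demand equal to supply, 96 = 6.5Q, so Q* = 14.7692 and P* = 48.3077.
PS is the area between P* and the supply curve from 0 to Q*: (1/2)(14.7692)(44.3077) = 327.1953.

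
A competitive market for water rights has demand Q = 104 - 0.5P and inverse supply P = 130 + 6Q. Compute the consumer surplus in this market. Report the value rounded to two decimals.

Rewriting demand in inverse form: P = 208 - 2Q.
Set 208 - 2Q = 130 + 6Q, which gives 78 = 8Q, so Q* = 9.75 and P* = 208 - 2(9.75) = 188.5.
CS is the area between the demand curve and P* from 0 to Q*: (1/2)(9.75)(19.5) = 95.0625.

95.06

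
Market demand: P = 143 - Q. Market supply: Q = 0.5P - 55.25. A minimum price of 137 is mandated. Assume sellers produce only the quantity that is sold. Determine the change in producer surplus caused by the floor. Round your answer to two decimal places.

5.64

Rewriting supply in inverse form: P = 110.5 + 2Q.
Free-market equilibrium: 143 - Q = 110.5 + 2Q gives Q* = 10.8333, P* = 132.1667.
At the floor price 137, quantity demanded is (143 - 137)/1 = 6; demand is the short side, so Q = 6 trades at P = 137.
PS goes from (1/2)(10.8333)(21.6667) = 117.3611 to 123 (computed as (137 - 110.5)(6) - (1/2)(2)(6)^2), a change of 5.6389.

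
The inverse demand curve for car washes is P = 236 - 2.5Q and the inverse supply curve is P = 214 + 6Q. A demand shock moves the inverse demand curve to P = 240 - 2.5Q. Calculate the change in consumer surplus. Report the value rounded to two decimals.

Initial equilibrium: Q_0 = 2.5882, P_0 = 229.5294; CS_0 = (1/2)(2.5882)(6.4706) = 8.3737, PS_0 = (1/2)(2.5882)(15.5294) = 20.0969.
New equilibrium: 240 - 2.5Q = 214 + 6Q gives Q_1 = 3.0588, P_1 = 232.3529; CS_1 = 11.6955, PS_1 = 28.0692.
Change in consumer surplus = 11.6955 - 8.3737 = 3.3218.

3.32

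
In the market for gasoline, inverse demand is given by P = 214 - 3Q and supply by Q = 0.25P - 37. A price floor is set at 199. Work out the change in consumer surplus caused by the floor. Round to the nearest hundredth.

Rewriting supply in inverse form: P = 148 + 4Q.
Free-market equilibrium: 214 - 3Q = 148 + 4Q gives Q* = 9.4286, P* = 185.7143.
At P = 199, buyers demand (214 - 199)/3 = 5 while sellers would supply more, so the quantity traded is 5 at price 199.
CS goes from (1/2)(9.4286)(28.2857) = 133.3469 to 37.5 (computed as (214 - 199)(5) - (1/2)(3)(5)^2), a change of -95.8469.

-95.85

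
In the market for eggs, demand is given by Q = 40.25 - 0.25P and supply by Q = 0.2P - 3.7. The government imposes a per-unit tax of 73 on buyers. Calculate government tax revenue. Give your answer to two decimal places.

563.72

Rewriting demand in inverse form: P = 161 - 4Q.
Rewriting supply in inverse form: P = 18.5 + 5Q.
Pre-tax equilibrium: 161 - 4Q = 18.5 + 5Q gives Q* = 15.8333, P* = 97.6667.
A tax on buyers shifts demand down by 73: (161 - 73) - 4Q = 18.5 + 5Q, so Q_t = 7.7222. Buyers pay P_b = 130.1111; sellers receive P_s = P_b - 73 = 57.1111.
Revenue is the tax times quantity traded: 73 x 7.7222 = 563.7222.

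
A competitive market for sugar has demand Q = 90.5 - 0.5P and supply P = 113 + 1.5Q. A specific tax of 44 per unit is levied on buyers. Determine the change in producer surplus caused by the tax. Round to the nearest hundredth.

-247.84

Rewriting demand in inverse form: P = 181 - 2Q.
Pre-tax equilibrium: 181 - 2Q = 113 + 1.5Q gives Q* = 19.4286, P* = 142.1429.
A tax on buyers shifts demand down by 44: (181 - 44) - 2Q = 113 + 1.5Q, so Q_t = 6.8571. Buyers pay P_b = 167.2857; sellers receive P_s = P_b - 44 = 123.2857.
Producers lose the trapezoid between P_s and P* out to Q_t plus the triangle from Q_t to Q*: change in PS = 35.2653 - 283.102 = -247.8367.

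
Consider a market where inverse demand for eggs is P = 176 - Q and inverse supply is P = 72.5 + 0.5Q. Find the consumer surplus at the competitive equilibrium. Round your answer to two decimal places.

2380.50

Setting demand equal to supply, 103.5 = 1.5Q, so Q* = 69 and P* = 107.
Consumer surplus is the triangle under demand above P*: (1/2)(69)(176 - 107) = (1/2)(69)(69) = 2380.5.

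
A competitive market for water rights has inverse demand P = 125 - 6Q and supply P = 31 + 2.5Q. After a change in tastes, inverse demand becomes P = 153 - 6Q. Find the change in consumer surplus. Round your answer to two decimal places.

251.13

Initial equilibrium: Q_0 = 11.0588, P_0 = 58.6471; CS_0 = (1/2)(11.0588)(66.3529) = 366.8927, PS_0 = (1/2)(11.0588)(27.6471) = 152.872.
New equilibrium: 153 - 6Q = 31 + 2.5Q gives Q_1 = 14.3529, P_1 = 66.8824; CS_1 = 618.0208, PS_1 = 257.5087.
Change in consumer surplus = 618.0208 - 366.8927 = 251.128.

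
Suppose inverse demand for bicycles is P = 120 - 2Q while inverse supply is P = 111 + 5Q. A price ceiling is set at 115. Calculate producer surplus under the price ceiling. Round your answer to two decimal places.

Free-market equilibrium: 120 - 2Q = 111 + 5Q gives Q* = 1.2857, P* = 117.4286.
At the ceiling price 115, quantity supplied is (115 - 111)/5 = 0.8; supply is the short side, so Q = 0.8 trades at P = 115.
PS is the triangle above supply below 115: (1/2)(0.8)(115 - 111) = 1.6.

1.60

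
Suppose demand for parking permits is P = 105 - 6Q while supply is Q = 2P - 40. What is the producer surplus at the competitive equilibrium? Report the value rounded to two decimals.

42.75

Rewriting supply in inverse form: P = 20 + 0.5Q.
Set 105 - 6Q = 20 + 0.5Q, which gives 85 = 6.5Q, so Q* = 13.0769 and P* = 105 - 6(13.0769) = 26.5385.
PS is the area between P* and the supply curve from 0 to Q*: (1/2)(13.0769)(6.5385) = 42.7515.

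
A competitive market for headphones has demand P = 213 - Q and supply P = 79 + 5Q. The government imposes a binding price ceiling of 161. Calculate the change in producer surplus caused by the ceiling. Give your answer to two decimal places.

Without the control, 213 - Q = 79 + 5Q so Q* = 22.3333 and P* = 190.6667.
At the ceiling price 161, quantity supplied is (161 - 79)/5 = 16.4; supply is the short side, so Q = 16.4 trades at P = 161.
PS goes from (1/2)(22.3333)(111.6667) = 1246.9444 to 672.4 (computed as (161 - 79)(16.4) - (1/2)(5)(16.4)^2), a change of -574.5444.

-574.54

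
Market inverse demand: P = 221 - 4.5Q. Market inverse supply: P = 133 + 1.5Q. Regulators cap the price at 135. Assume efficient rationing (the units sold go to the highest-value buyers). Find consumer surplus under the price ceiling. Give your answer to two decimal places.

Without the control, 221 - 4.5Q = 133 + 1.5Q so Q* = 14.6667 and P* = 155.
At the ceiling price 135, quantity supplied is (135 - 133)/1.5 = 1.3333; supply is the short side, so Q = 1.3333 trades at P = 135.
The demand price at Q = 1.3333 is 215. CS is the trapezoid between demand and 135 over [0, 1.3333]: (1/2)[(221 - 135) + (215 - 135)](1.3333) = 110.6667.

110.67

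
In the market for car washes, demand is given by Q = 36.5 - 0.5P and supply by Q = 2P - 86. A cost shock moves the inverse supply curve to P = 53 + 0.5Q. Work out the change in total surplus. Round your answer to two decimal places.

-100.00

Rewriting demand in inverse form: P = 73 - 2Q.
Rewriting supply in inverse form: P = 43 + 0.5Q.
Initial equilibrium: Q_0 = 12, P_0 = 49; CS_0 = (1/2)(12)(24) = 144, PS_0 = (1/2)(12)(6) = 36.
New equilibrium: 73 - 2Q = 53 + 0.5Q gives Q_1 = 8, P_1 = 57; CS_1 = 64, PS_1 = 16.
Change in total surplus = (64 + 16) - (144 + 36) = -100.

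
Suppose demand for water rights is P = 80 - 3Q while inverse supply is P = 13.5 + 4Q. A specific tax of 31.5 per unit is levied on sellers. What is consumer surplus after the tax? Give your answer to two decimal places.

37.50

Pre-tax equilibrium: 80 - 3Q = 13.5 + 4Q gives Q* = 9.5, P* = 51.5.
With the tax, sellers need 31.5 more per unit: 80 - 3Q = 13.5 + 4Q + 31.5, so Q_t = 5. Buyers pay P_b = 65; sellers receive P_s = P_b - 31.5 = 33.5.
Consumer surplus is the triangle under demand above P_b: (1/2)(5)(80 - 65) = 37.5.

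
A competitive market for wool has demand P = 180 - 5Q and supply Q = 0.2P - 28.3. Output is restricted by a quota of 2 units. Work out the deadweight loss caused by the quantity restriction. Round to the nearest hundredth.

Rewriting supply in inverse form: P = 141.5 + 5Q.
Without the quota, 180 - 5Q = 141.5 + 5Q gives Q* = 3.85.
At Q = 2 the demand price is 180 - 5(2) = 170 and the supply price is 141.5 + 5(2) = 151.5.
DWL = (1/2)(gap between curves at 2) x (Q* - 2) = (1/2)(18.5)(1.85) = 17.1125.

17.11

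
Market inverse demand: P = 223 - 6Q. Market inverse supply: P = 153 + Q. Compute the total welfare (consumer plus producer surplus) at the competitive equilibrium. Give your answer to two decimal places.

350.00

Set 223 - 6Q = 153 + Q, which gives 70 = 7Q, so Q* = 10 and P* = 223 - 6(10) = 163.
Total surplus is the full triangle between the curves from 0 to Q*: (1/2)(10)(223 - 153) = 350.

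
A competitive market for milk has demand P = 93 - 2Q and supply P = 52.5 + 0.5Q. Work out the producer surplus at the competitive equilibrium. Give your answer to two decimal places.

65.61

Set 93 - 2Q = 52.5 + 0.5Q, which gives 40.5 = 2.5Q, so Q* = 16.2 and P* = 93 - 2(16.2) = 60.6.
The supply curve's price intercept is 52.5, so PS = (1/2)(Q*)(P* - 52.5) = (1/2)(16.2)(8.1) = 65.61.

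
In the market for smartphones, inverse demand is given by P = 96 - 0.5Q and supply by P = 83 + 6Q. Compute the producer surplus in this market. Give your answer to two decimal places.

Equilibrium: 96 - 0.5Q = 83 + 6Q, so Q* = 2 and P* = 95.
Producer surplus is the triangle above supply below P*: (1/2)(2)(95 - 83) = (1/2)(2)(12) = 12.

12.00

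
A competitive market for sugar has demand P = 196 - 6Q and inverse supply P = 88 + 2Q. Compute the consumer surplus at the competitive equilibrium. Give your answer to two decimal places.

546.75

Setting demand equal to supply, 108 = 8Q, so Q* = 13.5 and P* = 115.
Consumer surplus is the triangle under demand above P*: (1/2)(13.5)(196 - 115) = (1/2)(13.5)(81) = 546.75.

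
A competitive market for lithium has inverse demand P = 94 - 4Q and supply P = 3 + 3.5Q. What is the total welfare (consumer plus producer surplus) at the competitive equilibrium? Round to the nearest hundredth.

552.07

Setting demand equal to supply, 91 = 7.5Q, so Q* = 12.1333 and P* = 45.4667.
CS = (1/2)(12.1333)(48.5333) = 294.4356 and PS = (1/2)(12.1333)(42.4667) = 257.6311, so total surplus = 552.0667.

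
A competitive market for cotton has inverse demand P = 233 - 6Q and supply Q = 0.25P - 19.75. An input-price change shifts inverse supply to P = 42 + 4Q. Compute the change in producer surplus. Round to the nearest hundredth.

255.30

Rewriting supply in inverse form: P = 79 + 4Q.
Initial equilibrium: Q_0 = 15.4, P_0 = 140.6; CS_0 = (1/2)(15.4)(92.4) = 711.48, PS_0 = (1/2)(15.4)(61.6) = 474.32.
New equilibrium: 233 - 6Q = 42 + 4Q gives Q_1 = 19.1, P_1 = 118.4; CS_1 = 1094.43, PS_1 = 729.62.
Change in producer surplus = 729.62 - 474.32 = 255.3.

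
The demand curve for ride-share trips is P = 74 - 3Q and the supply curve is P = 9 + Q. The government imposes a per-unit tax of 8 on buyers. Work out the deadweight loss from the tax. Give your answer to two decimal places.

8.00

Without the tax, 74 - 3Q = 9 + Q so Q* = 16.25 and P* = 25.25.
With the tax, buyers' net willingness to pay falls by 8: (74 - 8) - 3Q = 9 + Q, so Q_t = 14.25. Buyers pay P_b = 31.25; sellers receive P_s = P_b - 8 = 23.25.
The welfare triangle lost has base Q* - Q_t = 2 and height t = 8, so DWL = (1/2)(2)(8) = 8.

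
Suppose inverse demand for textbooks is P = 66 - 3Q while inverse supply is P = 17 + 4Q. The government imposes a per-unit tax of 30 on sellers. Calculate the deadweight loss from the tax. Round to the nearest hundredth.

64.29

Pre-tax equilibrium: 66 - 3Q = 17 + 4Q gives Q* = 7, P* = 45.
With the tax, sellers need 30 more per unit: 66 - 3Q = 17 + 4Q + 30, so Q_t = 2.7143. Buyers pay P_b = 57.8571; sellers receive P_s = P_b - 30 = 27.8571.
Deadweight loss is the triangle between the curves from Q_t to Q*: (1/2)(7 - 2.7143)(30) = 64.2857.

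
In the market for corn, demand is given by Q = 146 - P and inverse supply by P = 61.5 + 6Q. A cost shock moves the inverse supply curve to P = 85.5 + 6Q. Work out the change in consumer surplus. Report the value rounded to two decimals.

Rewriting demand in inverse form: P = 146 - Q.
Initial equilibrium: Q_0 = 12.0714, P_0 = 133.9286; CS_0 = (1/2)(12.0714)(12.0714) = 72.8597, PS_0 = (1/2)(12.0714)(72.4286) = 437.1582.
New equilibrium: 146 - Q = 85.5 + 6Q gives Q_1 = 8.6429, P_1 = 137.3571; CS_1 = 37.3495, PS_1 = 224.0969.
Change in consumer surplus = 37.3495 - 72.8597 = -35.5102.

-35.51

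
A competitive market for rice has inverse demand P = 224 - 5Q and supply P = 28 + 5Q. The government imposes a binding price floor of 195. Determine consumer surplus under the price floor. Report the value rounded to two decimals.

Free-market equilibrium: 224 - 5Q = 28 + 5Q gives Q* = 19.6, P* = 126.
At the floor price 195, quantity demanded is (224 - 195)/5 = 5.8; demand is the short side, so Q = 5.8 trades at P = 195.
CS is the triangle under demand above 195: (1/2)(5.8)(224 - 195) = 84.1.

84.10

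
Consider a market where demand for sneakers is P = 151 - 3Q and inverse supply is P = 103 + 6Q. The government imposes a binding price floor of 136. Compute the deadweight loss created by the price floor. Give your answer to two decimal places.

Free-market equilibrium: 151 - 3Q = 103 + 6Q gives Q* = 5.3333, P* = 135.
At the floor price 136, quantity demanded is (151 - 136)/3 = 5; demand is the short side, so Q = 5 trades at P = 136.
At Q = 5 the demand price is 136 and the supply price is 133. Deadweight loss is the triangle between the curves from 5 to 5.3333: (1/2)(136 - 133)(5.3333 - 5) = 0.5.

0.50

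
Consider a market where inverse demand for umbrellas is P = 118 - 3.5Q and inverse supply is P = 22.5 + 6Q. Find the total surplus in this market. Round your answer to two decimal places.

Equilibrium: 118 - 3.5Q = 22.5 + 6Q, so Q* = 10.0526 and P* = 82.8158.
Total surplus is the full triangle between the curves from 0 to Q*: (1/2)(10.0526)(118 - 22.5) = 480.0132.

480.01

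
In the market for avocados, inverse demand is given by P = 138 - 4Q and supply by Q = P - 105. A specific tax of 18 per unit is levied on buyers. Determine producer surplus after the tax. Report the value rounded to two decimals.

4.50

Rewriting supply in inverse form: P = 105 + Q.
Pre-tax equilibrium: 138 - 4Q = 105 + Q gives Q* = 6.6, P* = 111.6.
With the tax, buyers' net willingness to pay falls by 18: (138 - 18) - 4Q = 105 + Q, so Q_t = 3. Buyers pay P_b = 126; sellers receive P_s = P_b - 18 = 108.
PS = (1/2)(Q_t)(P_s - 105) = (1/2)(3)(3) = 4.5.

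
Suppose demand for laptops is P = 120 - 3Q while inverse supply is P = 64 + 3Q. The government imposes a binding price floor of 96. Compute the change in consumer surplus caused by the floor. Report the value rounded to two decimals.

Free-market equilibrium: 120 - 3Q = 64 + 3Q gives Q* = 9.3333, P* = 92.
At P = 96, buyers demand (120 - 96)/3 = 8 while sellers would supply more, so the quantity traded is 8 at price 96.
CS goes from (1/2)(9.3333)(28) = 130.6667 to 96 (computed as (120 - 96)(8) - (1/2)(3)(8)^2), a change of -34.6667.

-34.67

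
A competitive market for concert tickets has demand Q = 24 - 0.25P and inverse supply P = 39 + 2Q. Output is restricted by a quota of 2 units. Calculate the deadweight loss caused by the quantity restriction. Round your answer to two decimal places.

168.75

Rewriting demand in inverse form: P = 96 - 4Q.
Unrestricted equilibrium: Q* = (96 - 39)/(4 + 2) = 9.5.
At Q = 2 the demand price is 96 - 4(2) = 88 and the supply price is 39 + 2(2) = 43.
DWL = (1/2)(gap between curves at 2) x (Q* - 2) = (1/2)(45)(7.5) = 168.75.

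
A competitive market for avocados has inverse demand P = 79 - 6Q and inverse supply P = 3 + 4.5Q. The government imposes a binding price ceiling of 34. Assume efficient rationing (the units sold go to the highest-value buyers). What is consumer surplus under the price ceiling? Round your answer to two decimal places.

167.63

Free-market equilibrium: 79 - 6Q = 3 + 4.5Q gives Q* = 7.2381, P* = 35.5714.
At the ceiling price 34, quantity supplied is (34 - 3)/4.5 = 6.8889; supply is the short side, so Q = 6.8889 trades at P = 34.
The demand price at Q = 6.8889 is 37.6667. CS is the trapezoid between demand and 34 over [0, 6.8889]: (1/2)[(79 - 34) + (37.6667 - 34)](6.8889) = 167.6296.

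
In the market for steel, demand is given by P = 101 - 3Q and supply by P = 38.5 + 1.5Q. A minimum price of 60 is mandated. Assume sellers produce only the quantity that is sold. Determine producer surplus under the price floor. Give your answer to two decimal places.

Without the control, 101 - 3Q = 38.5 + 1.5Q so Q* = 13.8889 and P* = 59.3333.
At P = 60, buyers demand (101 - 60)/3 = 13.6667 while sellers would supply more, so the quantity traded is 13.6667 at price 60.
The supply price at Q = 13.6667 is 59. PS is the trapezoid between 60 and supply over [0, 13.6667]: (1/2)[(60 - 38.5) + (60 - 59)](13.6667) = 153.75.

153.75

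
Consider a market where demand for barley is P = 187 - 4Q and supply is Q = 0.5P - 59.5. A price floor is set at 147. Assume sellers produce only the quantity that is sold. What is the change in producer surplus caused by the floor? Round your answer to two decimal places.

Rewriting supply in inverse form: P = 119 + 2Q.
Free-market equilibrium: 187 - 4Q = 119 + 2Q gives Q* = 11.3333, P* = 141.6667.
At the floor price 147, quantity demanded is (187 - 147)/4 = 10; demand is the short side, so Q = 10 trades at P = 147.
PS goes from (1/2)(11.3333)(22.6667) = 128.4444 to 180 (computed as (147 - 119)(10) - (1/2)(2)(10)^2), a change of 51.5556.

51.56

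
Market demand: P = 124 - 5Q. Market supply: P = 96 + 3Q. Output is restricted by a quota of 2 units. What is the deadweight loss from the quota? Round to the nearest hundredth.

Unrestricted equilibrium: Q* = (124 - 96)/(5 + 3) = 3.5.
At Q = 2 the demand price is 124 - 5(2) = 114 and the supply price is 96 + 3(2) = 102.
Deadweight loss is the triangle between the curves from 2 to 3.5: (1/2)(114 - 102)(3.5 - 2) = 9.

9.00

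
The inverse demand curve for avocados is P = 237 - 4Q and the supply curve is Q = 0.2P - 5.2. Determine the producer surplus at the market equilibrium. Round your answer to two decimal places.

Rewriting supply in inverse form: P = 26 + 5Q.
Setting demand equal to supply, 211 = 9Q, so Q* = 23.4444 and P* = 143.2222.
PS is the area between P* and the supply curve from 0 to Q*: (1/2)(23.4444)(117.2222) = 1374.1049.

1374.10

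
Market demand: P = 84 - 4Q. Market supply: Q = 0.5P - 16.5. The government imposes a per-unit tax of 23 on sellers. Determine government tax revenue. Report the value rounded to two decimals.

107.33

Rewriting supply in inverse form: P = 33 + 2Q.
Pre-tax equilibrium: 84 - 4Q = 33 + 2Q gives Q* = 8.5, P* = 50.
A tax on sellers shifts supply up by 23: 84 - 4Q = 33 + 2Q + 23, so Q_t = 4.6667. Buyers pay P_b = 65.3333; sellers receive P_s = P_b - 23 = 42.3333.
Revenue is the tax times quantity traded: 23 x 4.6667 = 107.3333.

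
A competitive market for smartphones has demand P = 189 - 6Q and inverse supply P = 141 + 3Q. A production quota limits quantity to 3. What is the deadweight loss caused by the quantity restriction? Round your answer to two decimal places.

Unrestricted equilibrium: Q* = (189 - 141)/(6 + 3) = 5.3333.
At Q = 3 the demand price is 189 - 6(3) = 171 and the supply price is 141 + 3(3) = 150.
Deadweight loss is the triangle between the curves from 3 to 5.3333: (1/2)(171 - 150)(5.3333 - 3) = 24.5.

24.50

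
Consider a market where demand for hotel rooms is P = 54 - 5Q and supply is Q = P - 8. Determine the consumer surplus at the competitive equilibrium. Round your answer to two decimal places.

Rewriting supply in inverse form: P = 8 + Q.
Equilibrium: 54 - 5Q = 8 + Q, so Q* = 7.6667 and P* = 15.6667.
The demand choke price is 54, so CS = (1/2)(Q*)(54 - P*) = (1/2)(7.6667)(38.3333) = 146.9444.

146.94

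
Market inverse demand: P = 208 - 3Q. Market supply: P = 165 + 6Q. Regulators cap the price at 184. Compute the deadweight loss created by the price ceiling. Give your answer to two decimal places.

11.68

Without the control, 208 - 3Q = 165 + 6Q so Q* = 4.7778 and P* = 193.6667.
At the ceiling price 184, quantity supplied is (184 - 165)/6 = 3.1667; supply is the short side, so Q = 3.1667 trades at P = 184.
At Q = 3.1667 the demand price is 198.5 and the supply price is 184. Deadweight loss is the triangle between the curves from 3.1667 to 4.7778: (1/2)(198.5 - 184)(4.7778 - 3.1667) = 11.6806.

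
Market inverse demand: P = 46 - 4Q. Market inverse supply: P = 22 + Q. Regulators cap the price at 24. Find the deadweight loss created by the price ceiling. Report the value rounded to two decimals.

19.60

Without the control, 46 - 4Q = 22 + Q so Q* = 4.8 and P* = 26.8.
At P = 24, sellers supply (24 - 22)/1 = 2 while buyers want more, so the quantity traded is 2 at price 24.
At Q = 2 the demand price is 38 and the supply price is 24. Deadweight loss is the triangle between the curves from 2 to 4.8: (1/2)(38 - 24)(4.8 - 2) = 19.6.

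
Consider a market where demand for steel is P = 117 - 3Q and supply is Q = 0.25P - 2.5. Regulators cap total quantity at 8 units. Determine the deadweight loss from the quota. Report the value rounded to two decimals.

Rewriting supply in inverse form: P = 10 + 4Q.
Unrestricted equilibrium: Q* = (117 - 10)/(3 + 4) = 15.2857.
At Q = 8 the demand price is 117 - 3(8) = 93 and the supply price is 10 + 4(8) = 42.
DWL = (1/2)(gap between curves at 8) x (Q* - 8) = (1/2)(51)(7.2857) = 185.7857.

185.79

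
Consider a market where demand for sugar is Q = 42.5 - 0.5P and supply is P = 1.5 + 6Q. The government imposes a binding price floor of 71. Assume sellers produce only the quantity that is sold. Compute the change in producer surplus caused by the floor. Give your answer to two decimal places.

12.68

Rewriting demand in inverse form: P = 85 - 2Q.
Free-market equilibrium: 85 - 2Q = 1.5 + 6Q gives Q* = 10.4375, P* = 64.125.
At P = 71, buyers demand (85 - 71)/2 = 7 while sellers would supply more, so the quantity traded is 7 at price 71.
PS goes from (1/2)(10.4375)(62.625) = 326.8242 to 339.5 (computed as (71 - 1.5)(7) - (1/2)(6)(7)^2), a change of 12.6758.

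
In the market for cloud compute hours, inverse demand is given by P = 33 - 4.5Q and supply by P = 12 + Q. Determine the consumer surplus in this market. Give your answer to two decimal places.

Setting demand equal to supply, 21 = 5.5Q, so Q* = 3.8182 and P* = 15.8182.
Consumer surplus is the triangle under demand above P*: (1/2)(3.8182)(33 - 15.8182) = (1/2)(3.8182)(17.1818) = 32.8017.

32.80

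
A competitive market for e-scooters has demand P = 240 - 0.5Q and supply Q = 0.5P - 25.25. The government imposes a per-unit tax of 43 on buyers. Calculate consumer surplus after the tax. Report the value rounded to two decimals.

Rewriting supply in inverse form: P = 50.5 + 2Q.
Without the tax, 240 - 0.5Q = 50.5 + 2Q so Q* = 75.8 and P* = 202.1.
A tax on buyers shifts demand down by 43: (240 - 43) - 0.5Q = 50.5 + 2Q, so Q_t = 58.6. Buyers pay P_b = 210.7; sellers receive P_s = P_b - 43 = 167.7.
CS = (1/2)(Q_t)(240 - P_b) = (1/2)(58.6)(29.3) = 858.49.

858.49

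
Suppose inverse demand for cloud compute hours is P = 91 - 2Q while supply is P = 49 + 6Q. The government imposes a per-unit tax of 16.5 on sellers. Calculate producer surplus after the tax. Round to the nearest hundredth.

30.48

Without the tax, 91 - 2Q = 49 + 6Q so Q* = 5.25 and P* = 80.5.
A tax on sellers shifts supply up by 16.5: 91 - 2Q = 49 + 6Q + 16.5, so Q_t = 3.1875. Buyers pay P_b = 84.625; sellers receive P_s = P_b - 16.5 = 68.125.
Producer surplus is the triangle above supply below P_s: (1/2)(3.1875)(68.125 - 49) = 30.4805.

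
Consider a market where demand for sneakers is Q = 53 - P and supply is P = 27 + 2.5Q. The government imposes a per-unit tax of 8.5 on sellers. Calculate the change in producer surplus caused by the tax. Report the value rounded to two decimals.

Rewriting demand in inverse form: P = 53 - Q.
Without the tax, 53 - Q = 27 + 2.5Q so Q* = 7.4286 and P* = 45.5714.
With the tax, sellers need 8.5 more per unit: 53 - Q = 27 + 2.5Q + 8.5, so Q_t = 5. Buyers pay P_b = 48; sellers receive P_s = P_b - 8.5 = 39.5.
Producers lose the trapezoid between P_s and P* out to Q_t plus the triangle from Q_t to Q*: change in PS = 31.25 - 68.9796 = -37.7296.

-37.73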